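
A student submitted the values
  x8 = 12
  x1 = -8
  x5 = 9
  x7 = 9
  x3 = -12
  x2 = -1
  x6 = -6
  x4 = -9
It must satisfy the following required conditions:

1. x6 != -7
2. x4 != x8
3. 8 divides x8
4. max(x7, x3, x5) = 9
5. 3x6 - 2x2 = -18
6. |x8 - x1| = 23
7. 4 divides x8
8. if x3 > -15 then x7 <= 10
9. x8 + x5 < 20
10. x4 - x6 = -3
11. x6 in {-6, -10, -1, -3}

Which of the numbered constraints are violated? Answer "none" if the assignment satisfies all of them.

1. x6 = -6, and -6 ≠ -7  OK
2. x4 = -9, x8 = 12; distinct  OK
3. 12 = 8*1 + 4, so 8 does not divide 12  FAIL
4. max(9, -12, 9) = 9  OK
5. 3x6 - 2x2 = 3(-6) - 2(-1) = -16, not -18  FAIL
6. |12 - (-8)| = 20, not 23  FAIL
7. 12 / 4 = 3, so 4 divides 12  OK
8. x3 = -12 > -15, so we need x7 ≤ 10; x7 = 9 ≤ 10  OK
9. x8 + x5 = 12 + 9 = 21; 21 ≥ 20, bound 20 not met  FAIL
10. x4 - x6 = -9 - (-6) = -3  OK
11. x6 = -6 is in {-6, -10, -1, -3}  OK

No — constraints 3, 5, 6, 9 are not satisfied.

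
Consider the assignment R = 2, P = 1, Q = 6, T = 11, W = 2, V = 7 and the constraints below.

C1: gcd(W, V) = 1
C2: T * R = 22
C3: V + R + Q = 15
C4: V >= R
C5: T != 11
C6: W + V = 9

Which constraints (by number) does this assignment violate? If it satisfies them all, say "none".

C1: gcd(2, 7) = 1  true
C2: T * R = 11 * 2 = 22  true
C3: V + R + Q = 7 + 2 + 6 = 15  true
C4: V = 7, R = 2; 7 ≥ 2  true
C5: T = 11, but 11 is required to differ  false
C6: W + V = 2 + 7 = 9  true

Constraint 5 is violated.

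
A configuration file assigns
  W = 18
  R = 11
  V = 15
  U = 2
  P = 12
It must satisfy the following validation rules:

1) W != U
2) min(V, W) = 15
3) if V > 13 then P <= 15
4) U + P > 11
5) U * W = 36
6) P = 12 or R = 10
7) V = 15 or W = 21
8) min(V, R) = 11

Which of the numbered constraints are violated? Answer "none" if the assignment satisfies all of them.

None — every constraint holds.

1) W = 18, U = 2; distinct  OK
2) min(15, 18) = 15  OK
3) V = 15 > 13, so we need P ≤ 15; P = 12 ≤ 15  OK
4) U + P = 2 + 12 = 14; 14 > 11  OK
5) U * W = 2 * 18 = 36  OK
6) P = 12 = 12 (first disjunct)  OK
7) V = 15 = 15 (first disjunct)  OK
8) min(15, 11) = 11  OK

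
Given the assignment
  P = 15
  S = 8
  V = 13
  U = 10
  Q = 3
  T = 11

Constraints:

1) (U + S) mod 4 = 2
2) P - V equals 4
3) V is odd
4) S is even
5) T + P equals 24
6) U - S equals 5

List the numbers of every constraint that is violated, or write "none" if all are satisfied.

1) U + S = 18; 18 mod 4 = 2  holds
2) P - V = 15 - 13 = 2, not 4  fails
3) V = 13 is odd  holds
4) S = 8 is even  holds
5) T + P = 11 + 15 = 26, not 24  fails
6) U - S = 10 - 8 = 2, not 5  fails

Constraints 2, 5, 6 are violated.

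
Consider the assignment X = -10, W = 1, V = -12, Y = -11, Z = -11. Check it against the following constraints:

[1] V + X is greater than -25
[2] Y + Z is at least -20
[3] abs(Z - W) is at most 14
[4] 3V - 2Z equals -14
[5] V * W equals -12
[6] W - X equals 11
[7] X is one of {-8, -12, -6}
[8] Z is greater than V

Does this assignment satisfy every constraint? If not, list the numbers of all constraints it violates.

[1] V + X = -12 + (-10) = -22; -22 > -25 — OK.
[2] Y + Z = -11 + (-11) = -22; -22 < -20, bound -20 not met — violated.
[3] abs(-11 - 1) = 12; 12 ≤ 14 — OK.
[4] 3V - 2Z = 3(-12) - 2(-11) = -14 — OK.
[5] V * W = -12 * 1 = -12 — OK.
[6] W - X = 1 - (-10) = 11 — OK.
[7] X = -10 is not in {-8, -12, -6} — violated.
[8] Z = -11, V = -12; -11 > -12 — OK.

Constraints 2, 7 do not hold.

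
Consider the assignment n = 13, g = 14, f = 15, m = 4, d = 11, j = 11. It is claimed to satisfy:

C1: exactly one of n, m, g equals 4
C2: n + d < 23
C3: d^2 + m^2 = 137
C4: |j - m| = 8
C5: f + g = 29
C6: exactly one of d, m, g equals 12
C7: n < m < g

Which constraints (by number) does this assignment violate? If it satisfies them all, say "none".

Constraints 2, 4, 6, 7 are violated.

C1: n=13, m=4, g=14; 1 of them equals 4 — OK.
C2: n + d = 13 + 11 = 24; 24 ≥ 23, bound 23 not met — violated.
C3: d^2 + m^2 = 11^2 + 4^2 = 121 + 16 = 137 — OK.
C4: |11 - 4| = 7, not 8 — violated.
C5: f + g = 15 + 14 = 29 — OK.
C6: d=11, m=4, g=14; 0 of them equal 12, not exactly one — violated.
C7: values 13, 4, 14; n = 13 is not < m = 4 — violated.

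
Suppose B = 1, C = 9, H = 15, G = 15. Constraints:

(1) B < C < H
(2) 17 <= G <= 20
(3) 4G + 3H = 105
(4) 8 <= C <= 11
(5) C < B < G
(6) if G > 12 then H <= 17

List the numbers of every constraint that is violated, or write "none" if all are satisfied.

(1) values 1 < 9 < 15 — holds.
(2) G = 15 is outside [17, 20] — fails.
(3) 4G + 3H = 4(15) + 3(15) = 105 — holds.
(4) C = 9 lies in [8, 11] — holds.
(5) values 9, 1, 15; C = 9 is not < B = 1 — fails.
(6) G = 15 > 12, so we need H ≤ 17; H = 15 ≤ 17 — holds.

Constraints 2 and 5 are violated.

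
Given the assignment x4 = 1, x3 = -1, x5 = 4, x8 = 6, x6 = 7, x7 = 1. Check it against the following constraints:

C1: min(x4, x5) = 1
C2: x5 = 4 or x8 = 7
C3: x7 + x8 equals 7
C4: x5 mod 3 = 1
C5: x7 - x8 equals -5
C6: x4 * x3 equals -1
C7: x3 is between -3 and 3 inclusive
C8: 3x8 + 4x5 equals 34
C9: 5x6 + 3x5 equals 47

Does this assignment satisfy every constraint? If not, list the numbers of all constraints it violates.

C1: min(1, 4) = 1  true
C2: x5 = 4 = 4 (first disjunct)  true
C3: x7 + x8 = 1 + 6 = 7  true
C4: 4 mod 3 = 1  true
C5: x7 - x8 = 1 - 6 = -5  true
C6: x4 * x3 = 1 * (-1) = -1  true
C7: x3 = -1 lies in [-3, 3]  true
C8: 3x8 + 4x5 = 3(6) + 4(4) = 34  true
C9: 5x6 + 3x5 = 5(7) + 3(4) = 47  true

None — every constraint holds.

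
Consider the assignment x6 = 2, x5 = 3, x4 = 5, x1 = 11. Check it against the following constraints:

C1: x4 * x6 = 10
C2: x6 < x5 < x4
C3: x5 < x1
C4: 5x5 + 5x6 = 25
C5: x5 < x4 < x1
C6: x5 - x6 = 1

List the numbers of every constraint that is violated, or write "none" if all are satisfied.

The assignment satisfies every constraint.

C1: x4 * x6 = 5 * 2 = 10 — satisfied.
C2: values 2 < 3 < 5 — satisfied.
C3: x5 = 3, x1 = 11; 3 < 11 — satisfied.
C4: 5x5 + 5x6 = 5(3) + 5(2) = 25 — satisfied.
C5: values 3 < 5 < 11 — satisfied.
C6: x5 - x6 = 3 - 2 = 1 — satisfied.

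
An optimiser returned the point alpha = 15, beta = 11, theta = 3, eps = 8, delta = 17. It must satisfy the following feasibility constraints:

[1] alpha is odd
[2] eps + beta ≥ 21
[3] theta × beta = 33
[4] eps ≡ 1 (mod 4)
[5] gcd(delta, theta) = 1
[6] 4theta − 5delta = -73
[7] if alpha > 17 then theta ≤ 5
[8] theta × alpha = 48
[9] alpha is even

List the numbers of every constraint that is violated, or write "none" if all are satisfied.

[1] alpha = 15 is odd — holds.
[2] eps + beta = 8 + 11 = 19; 19 < 21, bound 21 not met — does not hold.
[3] theta × beta = 3 × 11 = 33 — holds.
[4] 8 mod 4 = 0, not 1 — does not hold.
[5] gcd(17, 3) = 1 — holds.
[6] 4theta − 5delta = 4(3) − 5(17) = -73 — holds.
[7] alpha = 15, not > 17; antecedent false, conditional vacuously true — holds.
[8] theta × alpha = 3 × 15 = 45, not 48 — does not hold.
[9] alpha = 15 is odd — does not hold.

Constraints 2, 4, 8, 9 are violated.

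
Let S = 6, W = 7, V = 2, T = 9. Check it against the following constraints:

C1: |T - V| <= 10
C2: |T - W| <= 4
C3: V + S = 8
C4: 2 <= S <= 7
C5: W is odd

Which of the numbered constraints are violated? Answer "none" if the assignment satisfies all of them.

Yes — all constraints hold.

C1: |9 - 2| = 7; 7 ≤ 10  true
C2: |9 - 7| = 2; 2 ≤ 4  true
C3: V + S = 2 + 6 = 8  true
C4: S = 6 lies in [2, 7]  true
C5: W = 7 is odd  true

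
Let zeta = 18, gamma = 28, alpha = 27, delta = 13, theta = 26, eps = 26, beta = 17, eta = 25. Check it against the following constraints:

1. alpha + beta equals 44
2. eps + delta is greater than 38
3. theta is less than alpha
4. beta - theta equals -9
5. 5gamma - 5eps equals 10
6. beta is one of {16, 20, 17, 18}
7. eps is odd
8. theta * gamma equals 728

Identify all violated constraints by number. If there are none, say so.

1. alpha + beta = 27 + 17 = 44  ✔
2. eps + delta = 26 + 13 = 39; 39 > 38  ✔
3. theta = 26, alpha = 27; 26 < 27  ✔
4. beta - theta = 17 - 26 = -9  ✔
5. 5gamma - 5eps = 5(28) - 5(26) = 10  ✔
6. beta = 17 is in {16, 20, 17, 18}  ✔
7. eps = 26 is even  ✘
8. theta * gamma = 26 * 28 = 728  ✔

The assignment fails constraint 7.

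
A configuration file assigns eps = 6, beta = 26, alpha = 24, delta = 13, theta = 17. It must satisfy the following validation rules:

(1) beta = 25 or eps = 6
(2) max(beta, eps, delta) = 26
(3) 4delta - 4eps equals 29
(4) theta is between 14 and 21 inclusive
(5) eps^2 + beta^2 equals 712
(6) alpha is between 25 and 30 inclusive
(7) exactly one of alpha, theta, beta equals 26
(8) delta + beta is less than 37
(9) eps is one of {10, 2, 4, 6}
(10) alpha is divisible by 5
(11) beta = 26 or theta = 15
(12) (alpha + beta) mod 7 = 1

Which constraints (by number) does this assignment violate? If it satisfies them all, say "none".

(1) beta = 26 ≠ 25, but eps = 6 = 6 (second disjunct) — satisfied.
(2) max(26, 6, 13) = 26 — satisfied.
(3) 4delta - 4eps = 4(13) - 4(6) = 28, not 29 — violated.
(4) theta = 17 lies in [14, 21] — satisfied.
(5) eps^2 + beta^2 = 6^2 + 26^2 = 36 + 676 = 712 — satisfied.
(6) alpha = 24 is outside [25, 30] — violated.
(7) alpha=24, theta=17, beta=26; 1 of them equals 26 — satisfied.
(8) delta + beta = 13 + 26 = 39; 39 ≥ 37, bound 37 not met — violated.
(9) eps = 6 is in {10, 2, 4, 6} — satisfied.
(10) 24 = 5*4 + 4, so 5 does not divide 24 — violated.
(11) beta = 26 = 26 (first disjunct) — satisfied.
(12) alpha + beta = 50; 50 mod 7 = 1 — satisfied.

The assignment fails constraints 3, 6, 8, and 10.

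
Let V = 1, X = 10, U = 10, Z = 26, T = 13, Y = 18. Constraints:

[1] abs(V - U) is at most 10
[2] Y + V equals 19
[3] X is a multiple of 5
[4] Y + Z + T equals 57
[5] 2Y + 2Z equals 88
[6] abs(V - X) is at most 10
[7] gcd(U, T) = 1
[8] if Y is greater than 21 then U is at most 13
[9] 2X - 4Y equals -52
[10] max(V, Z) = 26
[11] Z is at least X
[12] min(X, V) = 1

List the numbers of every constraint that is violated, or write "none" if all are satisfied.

No violations.

[1] abs(1 - 10) = 9; 9 ≤ 10 — holds.
[2] Y + V = 18 + 1 = 19 — holds.
[3] 10 / 5 = 2, so 5 divides 10 — holds.
[4] Y + Z + T = 18 + 26 + 13 = 57 — holds.
[5] 2Y + 2Z = 2(18) + 2(26) = 88 — holds.
[6] abs(1 - 10) = 9; 9 ≤ 10 — holds.
[7] gcd(10, 13) = 1 — holds.
[8] Y = 18, not > 21; antecedent false, conditional vacuously true — holds.
[9] 2X - 4Y = 2(10) - 4(18) = -52 — holds.
[10] max(1, 26) = 26 — holds.
[11] Z = 26, X = 10; 26 ≥ 10 — holds.
[12] min(10, 1) = 1 — holds.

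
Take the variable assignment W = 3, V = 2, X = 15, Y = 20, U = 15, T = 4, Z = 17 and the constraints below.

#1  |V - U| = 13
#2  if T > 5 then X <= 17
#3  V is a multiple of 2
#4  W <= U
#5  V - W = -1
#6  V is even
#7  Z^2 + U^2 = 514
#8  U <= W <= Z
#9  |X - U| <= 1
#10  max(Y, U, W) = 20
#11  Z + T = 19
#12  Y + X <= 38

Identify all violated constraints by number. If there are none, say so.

#1 |2 - 15| = 13  yes
#2 T = 4, not > 5; antecedent false, conditional vacuously true  yes
#3 2 / 2 = 1, so 2 divides 2  yes
#4 W = 3, U = 15; 3 ≤ 15  yes
#5 V - W = 2 - 3 = -1  yes
#6 V = 2 is even  yes
#7 Z^2 + U^2 = 17^2 + 15^2 = 289 + 225 = 514  yes
#8 values 15, 3, 17; U = 15 is not <= W = 3  no
#9 |15 - 15| = 0; 0 ≤ 1  yes
#10 max(20, 15, 3) = 20  yes
#11 Z + T = 17 + 4 = 21, not 19  no
#12 Y + X = 20 + 15 = 35; 35 ≤ 38  yes

The assignment fails constraints 8 and 11.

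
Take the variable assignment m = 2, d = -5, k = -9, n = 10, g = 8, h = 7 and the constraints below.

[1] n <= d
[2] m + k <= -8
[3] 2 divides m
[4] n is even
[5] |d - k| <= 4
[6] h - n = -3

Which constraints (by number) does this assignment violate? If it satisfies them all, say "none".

Constraints 1 and 2 do not hold.

[1] n = 10, d = -5; 10 > -5 (want ≤)  false
[2] m + k = 2 + (-9) = -7; -7 > -8, bound -8 not met  false
[3] 2 / 2 = 1, so 2 divides 2  true
[4] n = 10 is even  true
[5] |-5 - (-9)| = 4; 4 ≤ 4  true
[6] h - n = 7 - 10 = -3  true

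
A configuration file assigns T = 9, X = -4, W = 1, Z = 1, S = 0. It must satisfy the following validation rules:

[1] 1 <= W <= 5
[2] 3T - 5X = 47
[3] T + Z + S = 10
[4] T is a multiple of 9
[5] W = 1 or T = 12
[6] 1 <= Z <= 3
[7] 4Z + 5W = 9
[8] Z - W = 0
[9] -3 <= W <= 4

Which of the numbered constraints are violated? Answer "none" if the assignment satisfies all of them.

[1] W = 1 lies in [1, 5]  true
[2] 3T - 5X = 3(9) - 5(-4) = 47  true
[3] T + Z + S = 9 + 1 + 0 = 10  true
[4] 9 / 9 = 1, so 9 divides 9  true
[5] W = 1 = 1 (first disjunct)  true
[6] Z = 1 lies in [1, 3]  true
[7] 4Z + 5W = 4(1) + 5(1) = 9  true
[8] Z - W = 1 - 1 = 0  true
[9] W = 1 lies in [-3, 4]  true

The assignment satisfies every constraint.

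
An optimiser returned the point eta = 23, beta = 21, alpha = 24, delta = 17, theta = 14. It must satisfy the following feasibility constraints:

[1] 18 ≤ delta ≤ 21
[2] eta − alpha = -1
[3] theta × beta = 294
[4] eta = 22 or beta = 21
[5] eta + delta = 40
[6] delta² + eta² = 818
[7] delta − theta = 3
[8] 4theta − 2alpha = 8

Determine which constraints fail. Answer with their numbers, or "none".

[1] delta = 17 is outside [18, 21]  FAIL
[2] eta − alpha = 23 − 24 = -1  OK
[3] theta × beta = 14 × 21 = 294  OK
[4] eta = 23 ≠ 22, but beta = 21 = 21 (second disjunct)  OK
[5] eta + delta = 23 + 17 = 40  OK
[6] delta² + eta² = 17² + 23² = 289 + 529 = 818  OK
[7] delta − theta = 17 − 14 = 3  OK
[8] 4theta − 2alpha = 4(14) − 2(24) = 8  OK

Violated: 1.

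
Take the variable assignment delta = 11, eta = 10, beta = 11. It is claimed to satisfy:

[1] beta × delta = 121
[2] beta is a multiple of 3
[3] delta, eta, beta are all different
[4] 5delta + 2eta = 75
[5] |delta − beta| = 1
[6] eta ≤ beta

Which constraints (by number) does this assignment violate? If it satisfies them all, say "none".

[1] beta × delta = 11 × 11 = 121 — satisfied.
[2] 11 = 3×3 + 2, so 3 does not divide 11 — violated.
[3] delta = beta = 11, not all different — violated.
[4] 5delta + 2eta = 5(11) + 2(10) = 75 — satisfied.
[5] |11 − 11| = 0, not 1 — violated.
[6] eta = 10, beta = 11; 10 ≤ 11 — satisfied.

The assignment fails constraints 2, 3, and 5.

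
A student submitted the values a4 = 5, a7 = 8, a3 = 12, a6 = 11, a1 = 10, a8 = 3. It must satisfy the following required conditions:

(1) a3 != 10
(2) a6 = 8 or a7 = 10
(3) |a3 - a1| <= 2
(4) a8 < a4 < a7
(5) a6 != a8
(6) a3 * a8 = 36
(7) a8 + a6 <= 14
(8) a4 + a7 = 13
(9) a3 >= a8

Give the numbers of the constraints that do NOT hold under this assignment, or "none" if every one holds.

Constraint 2 is violated.

(1) a3 = 12, and 12 ≠ 10  ✓
(2) a6 = 11 ≠ 8 and a7 = 8 ≠ 10; both disjuncts false  ✗
(3) |12 - 10| = 2; 2 ≤ 2  ✓
(4) values 3 < 5 < 8  ✓
(5) a6 = 11, a8 = 3; distinct  ✓
(6) a3 * a8 = 12 * 3 = 36  ✓
(7) a8 + a6 = 3 + 11 = 14; 14 ≤ 14  ✓
(8) a4 + a7 = 5 + 8 = 13  ✓
(9) a3 = 12, a8 = 3; 12 ≥ 3  ✓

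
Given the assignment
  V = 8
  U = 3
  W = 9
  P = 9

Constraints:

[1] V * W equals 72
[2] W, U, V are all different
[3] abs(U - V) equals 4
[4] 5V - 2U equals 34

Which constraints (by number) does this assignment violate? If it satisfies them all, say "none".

Constraint 3 is violated.

[1] V * W = 8 * 9 = 72  ✓
[2] values 9, 3, 8 are pairwise distinct  ✓
[3] abs(3 - 8) = 5, not 4  ✗
[4] 5V - 2U = 5(8) - 2(3) = 34  ✓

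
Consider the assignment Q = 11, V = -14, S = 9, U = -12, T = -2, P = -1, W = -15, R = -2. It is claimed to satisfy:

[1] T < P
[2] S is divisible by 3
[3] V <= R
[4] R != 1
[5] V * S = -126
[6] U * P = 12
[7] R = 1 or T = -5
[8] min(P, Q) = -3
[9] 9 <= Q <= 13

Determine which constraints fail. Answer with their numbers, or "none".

[1] T = -2, P = -1; -2 < -1 — satisfied.
[2] 9 / 3 = 3, so 3 divides 9 — satisfied.
[3] V = -14, R = -2; -14 ≤ -2 — satisfied.
[4] R = -2, and -2 ≠ 1 — satisfied.
[5] V * S = -14 * 9 = -126 — satisfied.
[6] U * P = -12 * (-1) = 12 — satisfied.
[7] R = -2 ≠ 1 and T = -2 ≠ -5; both disjuncts false — violated.
[8] min(-1, 11) = -1, not -3 — violated.
[9] Q = 11 lies in [9, 13] — satisfied.

The assignment fails constraints 7 and 8.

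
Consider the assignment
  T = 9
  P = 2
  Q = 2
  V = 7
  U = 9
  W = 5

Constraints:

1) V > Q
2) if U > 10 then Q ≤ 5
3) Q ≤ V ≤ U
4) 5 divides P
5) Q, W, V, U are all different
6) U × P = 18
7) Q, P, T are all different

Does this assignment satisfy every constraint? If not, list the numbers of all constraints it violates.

1) V = 7, Q = 2; 7 > 2  holds
2) U = 9, not > 10; antecedent false, conditional vacuously true  holds
3) values 2 ≤ 7 ≤ 9  holds
4) 2 = 5×0 + 2, so 5 does not divide 2  fails
5) values 2, 5, 7, 9 are pairwise distinct  holds
6) U × P = 9 × 2 = 18  holds
7) Q = P = 2, not all different  fails

The assignment fails constraints 4 and 7.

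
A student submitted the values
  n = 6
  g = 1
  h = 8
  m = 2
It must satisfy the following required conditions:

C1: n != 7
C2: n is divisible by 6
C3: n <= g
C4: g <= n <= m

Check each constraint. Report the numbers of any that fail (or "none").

C1: n = 6, and 6 ≠ 7  holds
C2: 6 / 6 = 1, so 6 divides 6  holds
C3: n = 6, g = 1; 6 > 1 (want ≤)  fails
C4: values 1, 6, 2; n = 6 is not <= m = 2  fails

Violated: 3 and 4.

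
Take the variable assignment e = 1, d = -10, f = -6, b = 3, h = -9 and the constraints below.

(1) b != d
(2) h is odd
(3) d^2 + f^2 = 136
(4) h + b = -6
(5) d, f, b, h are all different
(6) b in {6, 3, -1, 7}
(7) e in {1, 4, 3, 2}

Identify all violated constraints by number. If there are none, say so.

(1) b = 3, d = -10; distinct — holds.
(2) h = -9 is odd — holds.
(3) d^2 + f^2 = (-10)^2 + (-6)^2 = 100 + 36 = 136 — holds.
(4) h + b = -9 + 3 = -6 — holds.
(5) values -10, -6, 3, -9 are pairwise distinct — holds.
(6) b = 3 is in {6, 3, -1, 7} — holds.
(7) e = 1 is in {1, 4, 3, 2} — holds.

Yes — all constraints hold.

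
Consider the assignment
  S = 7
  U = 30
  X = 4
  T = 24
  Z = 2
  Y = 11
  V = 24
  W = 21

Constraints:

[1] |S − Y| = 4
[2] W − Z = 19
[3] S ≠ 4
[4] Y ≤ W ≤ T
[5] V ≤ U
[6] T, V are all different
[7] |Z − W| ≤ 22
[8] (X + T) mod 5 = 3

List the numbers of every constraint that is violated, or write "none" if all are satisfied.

[1] |7 − 11| = 4  OK
[2] W − Z = 21 − 2 = 19  OK
[3] S = 7, and 7 ≠ 4  OK
[4] values 11 ≤ 21 ≤ 24  OK
[5] V = 24, U = 30; 24 ≤ 30  OK
[6] T = V = 24, not all different  FAIL
[7] |2 − 21| = 19; 19 ≤ 22  OK
[8] X + T = 28; 28 mod 5 = 3  OK

No — constraint 6 is not satisfied.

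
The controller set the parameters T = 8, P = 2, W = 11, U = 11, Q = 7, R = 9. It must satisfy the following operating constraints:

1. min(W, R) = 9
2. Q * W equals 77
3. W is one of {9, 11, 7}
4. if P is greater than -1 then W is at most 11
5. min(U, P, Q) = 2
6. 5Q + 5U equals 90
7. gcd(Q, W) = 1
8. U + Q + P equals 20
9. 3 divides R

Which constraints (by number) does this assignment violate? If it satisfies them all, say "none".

1. min(11, 9) = 9 — holds.
2. Q * W = 7 * 11 = 77 — holds.
3. W = 11 is in {9, 11, 7} — holds.
4. P = 2 > -1, so we need W ≤ 11; W = 11 ≤ 11 — holds.
5. min(11, 2, 7) = 2 — holds.
6. 5Q + 5U = 5(7) + 5(11) = 90 — holds.
7. gcd(7, 11) = 1 — holds.
8. U + Q + P = 11 + 7 + 2 = 20 — holds.
9. 9 / 3 = 3, so 3 divides 9 — holds.

All constraints are satisfied.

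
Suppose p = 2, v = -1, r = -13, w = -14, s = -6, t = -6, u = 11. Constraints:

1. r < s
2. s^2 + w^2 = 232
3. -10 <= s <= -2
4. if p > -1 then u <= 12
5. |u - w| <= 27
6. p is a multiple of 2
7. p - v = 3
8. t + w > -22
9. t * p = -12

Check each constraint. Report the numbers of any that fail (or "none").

All constraints are satisfied.

1. r = -13, s = -6; -13 < -6 — OK.
2. s^2 + w^2 = (-6)^2 + (-14)^2 = 36 + 196 = 232 — OK.
3. s = -6 lies in [-10, -2] — OK.
4. p = 2 > -1, so we need u ≤ 12; u = 11 ≤ 12 — OK.
5. |11 - (-14)| = 25; 25 ≤ 27 — OK.
6. 2 / 2 = 1, so 2 divides 2 — OK.
7. p - v = 2 - (-1) = 3 — OK.
8. t + w = -6 + (-14) = -20; -20 > -22 — OK.
9. t * p = -6 * 2 = -12 — OK.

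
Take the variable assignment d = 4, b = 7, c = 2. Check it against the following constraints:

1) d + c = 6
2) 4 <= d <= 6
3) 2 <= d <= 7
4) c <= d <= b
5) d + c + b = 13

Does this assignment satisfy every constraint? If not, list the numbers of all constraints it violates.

The assignment satisfies every constraint.

1) d + c = 4 + 2 = 6 — satisfied.
2) d = 4 lies in [4, 6] — satisfied.
3) d = 4 lies in [2, 7] — satisfied.
4) values 2 <= 4 <= 7 — satisfied.
5) d + c + b = 4 + 2 + 7 = 13 — satisfied.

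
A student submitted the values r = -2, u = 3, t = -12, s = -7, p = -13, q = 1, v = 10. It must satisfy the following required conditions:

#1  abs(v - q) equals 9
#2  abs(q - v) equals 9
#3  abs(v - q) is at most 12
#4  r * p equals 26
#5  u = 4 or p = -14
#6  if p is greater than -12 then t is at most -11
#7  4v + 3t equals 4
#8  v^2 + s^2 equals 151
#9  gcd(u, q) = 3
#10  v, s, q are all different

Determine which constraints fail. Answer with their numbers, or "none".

No — constraints 5, 8, 9 are not satisfied.

#1 abs(10 - 1) = 9 — satisfied.
#2 abs(1 - 10) = 9 — satisfied.
#3 abs(10 - 1) = 9; 9 ≤ 12 — satisfied.
#4 r * p = -2 * (-13) = 26 — satisfied.
#5 u = 3 ≠ 4 and p = -13 ≠ -14; both disjuncts false — violated.
#6 p = -13, not > -12; antecedent false, conditional vacuously true — satisfied.
#7 4v + 3t = 4(10) + 3(-12) = 4 — satisfied.
#8 v^2 + s^2 = 10^2 + (-7)^2 = 100 + 49 = 149, not 151 — violated.
#9 gcd(3, 1) = 1, not 3 — violated.
#10 values 10, -7, 1 are pairwise distinct — satisfied.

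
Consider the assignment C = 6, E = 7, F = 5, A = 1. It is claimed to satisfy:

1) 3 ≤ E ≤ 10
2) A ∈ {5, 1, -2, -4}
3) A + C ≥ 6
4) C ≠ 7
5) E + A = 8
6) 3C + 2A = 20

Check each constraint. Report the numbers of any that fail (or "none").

The assignment satisfies every constraint.

1) E = 7 lies in [3, 10] — holds.
2) A = 1 is in {5, 1, -2, -4} — holds.
3) A + C = 1 + 6 = 7; 7 ≥ 6 — holds.
4) C = 6, and 6 ≠ 7 — holds.
5) E + A = 7 + 1 = 8 — holds.
6) 3C + 2A = 3(6) + 2(1) = 20 — holds.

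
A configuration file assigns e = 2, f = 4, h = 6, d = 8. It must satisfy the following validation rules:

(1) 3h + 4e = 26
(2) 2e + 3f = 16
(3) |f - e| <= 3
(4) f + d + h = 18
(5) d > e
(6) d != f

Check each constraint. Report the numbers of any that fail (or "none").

No violations.

(1) 3h + 4e = 3(6) + 4(2) = 26 — holds.
(2) 2e + 3f = 2(2) + 3(4) = 16 — holds.
(3) |4 - 2| = 2; 2 ≤ 3 — holds.
(4) f + d + h = 4 + 8 + 6 = 18 — holds.
(5) d = 8, e = 2; 8 > 2 — holds.
(6) d = 8, f = 4; distinct — holds.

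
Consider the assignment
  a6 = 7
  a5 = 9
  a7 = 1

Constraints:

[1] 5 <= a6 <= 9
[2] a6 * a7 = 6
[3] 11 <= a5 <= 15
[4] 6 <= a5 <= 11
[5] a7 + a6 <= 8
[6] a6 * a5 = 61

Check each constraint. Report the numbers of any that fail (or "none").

[1] a6 = 7 lies in [5, 9] — holds.
[2] a6 * a7 = 7 * 1 = 7, not 6 — fails.
[3] a5 = 9 is outside [11, 15] — fails.
[4] a5 = 9 lies in [6, 11] — holds.
[5] a7 + a6 = 1 + 7 = 8; 8 ≤ 8 — holds.
[6] a6 * a5 = 7 * 9 = 63, not 61 — fails.

The assignment fails constraints 2, 3, and 6.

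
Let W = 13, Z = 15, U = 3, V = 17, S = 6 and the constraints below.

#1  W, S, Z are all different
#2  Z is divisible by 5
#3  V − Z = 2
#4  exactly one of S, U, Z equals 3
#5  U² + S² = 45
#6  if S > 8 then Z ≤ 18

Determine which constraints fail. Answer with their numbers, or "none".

#1 values 13, 6, 15 are pairwise distinct  holds
#2 15 / 5 = 3, so 5 divides 15  holds
#3 V − Z = 17 − 15 = 2  holds
#4 S=6, U=3, Z=15; 1 of them equals 3  holds
#5 U² + S² = 3² + 6² = 9 + 36 = 45  holds
#6 S = 6, not > 8; antecedent false, conditional vacuously true  holds

No violations.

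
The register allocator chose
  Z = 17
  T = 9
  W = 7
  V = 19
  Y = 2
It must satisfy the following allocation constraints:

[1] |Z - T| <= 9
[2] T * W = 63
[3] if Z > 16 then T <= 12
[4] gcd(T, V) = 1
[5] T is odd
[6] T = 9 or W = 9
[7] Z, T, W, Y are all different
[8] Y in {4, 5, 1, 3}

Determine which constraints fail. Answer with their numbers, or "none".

Constraint 8 is violated.

[1] |17 - 9| = 8; 8 ≤ 9  yes
[2] T * W = 9 * 7 = 63  yes
[3] Z = 17 > 16, so we need T ≤ 12; T = 9 ≤ 12  yes
[4] gcd(9, 19) = 1  yes
[5] T = 9 is odd  yes
[6] T = 9 = 9 (first disjunct)  yes
[7] values 17, 9, 7, 2 are pairwise distinct  yes
[8] Y = 2 is not in {4, 5, 1, 3}  no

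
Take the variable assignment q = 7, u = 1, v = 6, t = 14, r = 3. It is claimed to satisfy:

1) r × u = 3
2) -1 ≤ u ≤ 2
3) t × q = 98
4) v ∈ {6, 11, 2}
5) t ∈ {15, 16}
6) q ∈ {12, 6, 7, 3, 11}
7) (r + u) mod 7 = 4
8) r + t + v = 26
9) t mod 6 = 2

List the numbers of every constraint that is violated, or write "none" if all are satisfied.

Constraints 5 and 8 do not hold.

1) r × u = 3 × 1 = 3 — satisfied.
2) u = 1 lies in [-1, 2] — satisfied.
3) t × q = 14 × 7 = 98 — satisfied.
4) v = 6 is in {6, 11, 2} — satisfied.
5) t = 14 is not in {15, 16} — violated.
6) q = 7 is in {12, 6, 7, 3, 11} — satisfied.
7) r + u = 4; 4 mod 7 = 4 — satisfied.
8) r + t + v = 3 + 14 + 6 = 23, not 26 — violated.
9) 14 mod 6 = 2 — satisfied.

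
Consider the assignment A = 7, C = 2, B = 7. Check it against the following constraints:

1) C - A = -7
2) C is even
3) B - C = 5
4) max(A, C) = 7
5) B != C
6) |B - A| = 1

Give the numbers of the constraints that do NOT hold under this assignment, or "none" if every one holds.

1) C - A = 2 - 7 = -5, not -7  fails
2) C = 2 is even  holds
3) B - C = 7 - 2 = 5  holds
4) max(7, 2) = 7  holds
5) B = 7, C = 2; distinct  holds
6) |7 - 7| = 0, not 1  fails

No — constraints 1 and 6 are not satisfied.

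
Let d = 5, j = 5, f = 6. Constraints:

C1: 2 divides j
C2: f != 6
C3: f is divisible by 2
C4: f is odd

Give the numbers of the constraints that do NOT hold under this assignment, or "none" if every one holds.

C1: 5 = 2*2 + 1, so 2 does not divide 5  no
C2: f = 6, but 6 is required to differ  no
C3: 6 / 2 = 3, so 2 divides 6  yes
C4: f = 6 is even  no

Constraints 1, 2, 4 are violated.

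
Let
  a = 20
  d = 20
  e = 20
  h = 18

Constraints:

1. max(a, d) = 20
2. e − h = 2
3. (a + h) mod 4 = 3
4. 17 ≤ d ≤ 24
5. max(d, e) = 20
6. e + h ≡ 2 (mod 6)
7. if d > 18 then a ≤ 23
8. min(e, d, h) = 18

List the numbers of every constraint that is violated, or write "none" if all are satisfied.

Violated: 3.

1. max(20, 20) = 20 — satisfied.
2. e − h = 20 − 18 = 2 — satisfied.
3. a + h = 38; 38 mod 4 = 2, not 3 — violated.
4. d = 20 lies in [17, 24] — satisfied.
5. max(20, 20) = 20 — satisfied.
6. e + h = 38; 38 mod 6 = 2 — satisfied.
7. d = 20 > 18, so we need a ≤ 23; a = 20 ≤ 23 — satisfied.
8. min(20, 20, 18) = 18 — satisfied.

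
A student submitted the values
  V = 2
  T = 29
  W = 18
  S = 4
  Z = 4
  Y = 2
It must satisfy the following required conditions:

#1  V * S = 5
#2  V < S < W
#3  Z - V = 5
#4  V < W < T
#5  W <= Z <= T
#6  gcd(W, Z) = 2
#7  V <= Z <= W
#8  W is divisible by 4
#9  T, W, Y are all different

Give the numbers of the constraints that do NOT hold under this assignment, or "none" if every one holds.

#1 V * S = 2 * 4 = 8, not 5  no
#2 values 2 < 4 < 18  yes
#3 Z - V = 4 - 2 = 2, not 5  no
#4 values 2 < 18 < 29  yes
#5 values 18, 4, 29; W = 18 is not <= Z = 4  no
#6 gcd(18, 4) = 2  yes
#7 values 2 <= 4 <= 18  yes
#8 18 = 4*4 + 2, so 4 does not divide 18  no
#9 values 29, 18, 2 are pairwise distinct  yes

Violated: 1, 3, 5, and 8.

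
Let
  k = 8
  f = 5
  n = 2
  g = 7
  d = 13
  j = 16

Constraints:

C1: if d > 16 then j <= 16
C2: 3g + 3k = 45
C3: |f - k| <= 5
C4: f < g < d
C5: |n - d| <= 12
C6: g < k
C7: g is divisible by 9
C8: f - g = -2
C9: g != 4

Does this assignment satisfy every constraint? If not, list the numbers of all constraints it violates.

C1: d = 13, not > 16; antecedent false, conditional vacuously true  yes
C2: 3g + 3k = 3(7) + 3(8) = 45  yes
C3: |5 - 8| = 3; 3 ≤ 5  yes
C4: values 5 < 7 < 13  yes
C5: |2 - 13| = 11; 11 ≤ 12  yes
C6: g = 7, k = 8; 7 < 8  yes
C7: 7 = 9*0 + 7, so 9 does not divide 7  no
C8: f - g = 5 - 7 = -2  yes
C9: g = 7, and 7 ≠ 4  yes

Violated: 7.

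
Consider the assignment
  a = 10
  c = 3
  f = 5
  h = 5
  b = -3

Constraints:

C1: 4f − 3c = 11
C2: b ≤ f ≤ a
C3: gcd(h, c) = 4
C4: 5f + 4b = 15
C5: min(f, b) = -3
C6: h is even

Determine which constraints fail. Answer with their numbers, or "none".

The assignment fails constraints 3, 4, and 6.

C1: 4f − 3c = 4(5) − 3(3) = 11  ✓
C2: values -3 ≤ 5 ≤ 10  ✓
C3: gcd(5, 3) = 1, not 4  ✗
C4: 5f + 4b = 5(5) + 4(-3) = 13, not 15  ✗
C5: min(5, -3) = -3  ✓
C6: h = 5 is odd  ✗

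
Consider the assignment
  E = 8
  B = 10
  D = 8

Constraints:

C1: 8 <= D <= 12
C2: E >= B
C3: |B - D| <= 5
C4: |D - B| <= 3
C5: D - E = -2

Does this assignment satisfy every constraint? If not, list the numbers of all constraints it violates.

C1: D = 8 lies in [8, 12] — holds.
C2: E = 8, B = 10; 8 < 10 (want ≥) — does not hold.
C3: |10 - 8| = 2; 2 ≤ 5 — holds.
C4: |8 - 10| = 2; 2 ≤ 3 — holds.
C5: D - E = 8 - 8 = 0, not -2 — does not hold.

Constraints 2, 5 do not hold.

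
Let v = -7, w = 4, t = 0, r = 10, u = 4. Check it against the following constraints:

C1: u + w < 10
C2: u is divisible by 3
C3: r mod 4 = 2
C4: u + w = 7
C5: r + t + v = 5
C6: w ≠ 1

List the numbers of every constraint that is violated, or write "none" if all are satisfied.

Violated: 2, 4, 5.

C1: u + w = 4 + 4 = 8; 8 < 10 — holds.
C2: 4 = 3×1 + 1, so 3 does not divide 4 — does not hold.
C3: 10 mod 4 = 2 — holds.
C4: u + w = 4 + 4 = 8, not 7 — does not hold.
C5: r + t + v = 10 + 0 + (-7) = 3, not 5 — does not hold.
C6: w = 4, and 4 ≠ 1 — holds.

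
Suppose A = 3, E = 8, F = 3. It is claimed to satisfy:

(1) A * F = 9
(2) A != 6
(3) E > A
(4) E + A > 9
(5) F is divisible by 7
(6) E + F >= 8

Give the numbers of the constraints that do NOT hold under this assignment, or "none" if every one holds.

(1) A * F = 3 * 3 = 9  holds
(2) A = 3, and 3 ≠ 6  holds
(3) E = 8, A = 3; 8 > 3  holds
(4) E + A = 8 + 3 = 11; 11 > 9  holds
(5) 3 = 7*0 + 3, so 7 does not divide 3  fails
(6) E + F = 8 + 3 = 11; 11 ≥ 8  holds

No — constraint 5 is not satisfied.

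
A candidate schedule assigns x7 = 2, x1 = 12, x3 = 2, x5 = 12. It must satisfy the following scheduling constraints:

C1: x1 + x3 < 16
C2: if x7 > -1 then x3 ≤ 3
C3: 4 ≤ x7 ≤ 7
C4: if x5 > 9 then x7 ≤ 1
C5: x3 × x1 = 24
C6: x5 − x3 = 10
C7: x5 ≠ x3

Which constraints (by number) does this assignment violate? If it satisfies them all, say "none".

No — constraints 3 and 4 are not satisfied.

C1: x1 + x3 = 12 + 2 = 14; 14 < 16  OK
C2: x7 = 2 > -1, so we need x3 ≤ 3; x3 = 2 ≤ 3  OK
C3: x7 = 2 is outside [4, 7]  FAIL
C4: x5 = 12 > 9, so we need x7 ≤ 1; but x7 = 2 > 1  FAIL
C5: x3 × x1 = 2 × 12 = 24  OK
C6: x5 − x3 = 12 − 2 = 10  OK
C7: x5 = 12, x3 = 2; distinct  OK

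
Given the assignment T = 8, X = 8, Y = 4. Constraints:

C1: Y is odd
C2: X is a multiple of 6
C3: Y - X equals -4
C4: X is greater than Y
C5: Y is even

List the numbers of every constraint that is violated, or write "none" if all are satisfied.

Violated: 1, 2.

C1: Y = 4 is even  no
C2: 8 = 6*1 + 2, so 6 does not divide 8  no
C3: Y - X = 4 - 8 = -4  yes
C4: X = 8, Y = 4; 8 > 4  yes
C5: Y = 4 is even  yes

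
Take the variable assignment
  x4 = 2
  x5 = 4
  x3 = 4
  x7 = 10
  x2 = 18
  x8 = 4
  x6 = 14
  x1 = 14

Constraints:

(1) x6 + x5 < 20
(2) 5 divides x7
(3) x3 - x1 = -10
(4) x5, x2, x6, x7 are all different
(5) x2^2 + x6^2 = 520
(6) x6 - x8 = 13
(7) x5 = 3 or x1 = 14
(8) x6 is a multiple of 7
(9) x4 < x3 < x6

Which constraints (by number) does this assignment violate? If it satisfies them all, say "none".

No — constraint 6 is not satisfied.

(1) x6 + x5 = 14 + 4 = 18; 18 < 20 — holds.
(2) 10 / 5 = 2, so 5 divides 10 — holds.
(3) x3 - x1 = 4 - 14 = -10 — holds.
(4) values 4, 18, 14, 10 are pairwise distinct — holds.
(5) x2^2 + x6^2 = 18^2 + 14^2 = 324 + 196 = 520 — holds.
(6) x6 - x8 = 14 - 4 = 10, not 13 — fails.
(7) x5 = 4 ≠ 3, but x1 = 14 = 14 (second disjunct) — holds.
(8) 14 / 7 = 2, so 7 divides 14 — holds.
(9) values 2 < 4 < 14 — holds.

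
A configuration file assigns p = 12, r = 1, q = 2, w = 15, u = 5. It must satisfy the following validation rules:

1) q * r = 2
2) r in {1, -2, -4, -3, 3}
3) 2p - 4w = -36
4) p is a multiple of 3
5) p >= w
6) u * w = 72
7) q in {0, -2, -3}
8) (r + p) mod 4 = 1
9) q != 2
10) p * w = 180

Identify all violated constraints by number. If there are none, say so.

No — constraints 5, 6, 7, and 9 are not satisfied.

1) q * r = 2 * 1 = 2  yes
2) r = 1 is in {1, -2, -4, -3, 3}  yes
3) 2p - 4w = 2(12) - 4(15) = -36  yes
4) 12 / 3 = 4, so 3 divides 12  yes
5) p = 12, w = 15; 12 < 15 (want ≥)  no
6) u * w = 5 * 15 = 75, not 72  no
7) q = 2 is not in {0, -2, -3}  no
8) r + p = 13; 13 mod 4 = 1  yes
9) q = 2, but 2 is required to differ  no
10) p * w = 12 * 15 = 180  yes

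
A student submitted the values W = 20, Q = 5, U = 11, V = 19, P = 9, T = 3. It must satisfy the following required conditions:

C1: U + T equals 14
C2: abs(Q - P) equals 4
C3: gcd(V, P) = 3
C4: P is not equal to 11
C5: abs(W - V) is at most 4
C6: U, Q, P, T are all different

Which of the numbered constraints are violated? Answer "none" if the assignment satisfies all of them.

C1: U + T = 11 + 3 = 14  yes
C2: abs(5 - 9) = 4  yes
C3: gcd(19, 9) = 1, not 3  no
C4: P = 9, and 9 ≠ 11  yes
C5: abs(20 - 19) = 1; 1 ≤ 4  yes
C6: values 11, 5, 9, 3 are pairwise distinct  yes

Violated: 3.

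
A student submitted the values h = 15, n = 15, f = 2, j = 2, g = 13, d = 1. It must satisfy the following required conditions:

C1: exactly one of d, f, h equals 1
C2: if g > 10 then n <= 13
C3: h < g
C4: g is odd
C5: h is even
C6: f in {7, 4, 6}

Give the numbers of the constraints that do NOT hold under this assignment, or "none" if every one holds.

Constraints 2, 3, 5, 6 are violated.

C1: d=1, f=2, h=15; 1 of them equals 1 — satisfied.
C2: g = 13 > 10, so we need n ≤ 13; but n = 15 > 13 — violated.
C3: h = 15, g = 13; 15 ≥ 13 (want <) — violated.
C4: g = 13 is odd — satisfied.
C5: h = 15 is odd — violated.
C6: f = 2 is not in {7, 4, 6} — violated.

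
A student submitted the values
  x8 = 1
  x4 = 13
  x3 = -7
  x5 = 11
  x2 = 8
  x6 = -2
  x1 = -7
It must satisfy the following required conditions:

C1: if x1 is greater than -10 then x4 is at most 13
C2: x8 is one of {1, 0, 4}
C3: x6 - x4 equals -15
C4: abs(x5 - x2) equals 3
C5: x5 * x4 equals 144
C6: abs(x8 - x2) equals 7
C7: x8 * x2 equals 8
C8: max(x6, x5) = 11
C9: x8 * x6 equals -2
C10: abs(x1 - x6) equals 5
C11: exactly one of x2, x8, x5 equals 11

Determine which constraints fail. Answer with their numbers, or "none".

C1: x1 = -7 > -10, so we need x4 ≤ 13; x4 = 13 ≤ 13 — OK.
C2: x8 = 1 is in {1, 0, 4} — OK.
C3: x6 - x4 = -2 - 13 = -15 — OK.
C4: abs(11 - 8) = 3 — OK.
C5: x5 * x4 = 11 * 13 = 143, not 144 — violated.
C6: abs(1 - 8) = 7 — OK.
C7: x8 * x2 = 1 * 8 = 8 — OK.
C8: max(-2, 11) = 11 — OK.
C9: x8 * x6 = 1 * (-2) = -2 — OK.
C10: abs(-7 - (-2)) = 5 — OK.
C11: x2=8, x8=1, x5=11; 1 of them equals 11 — OK.

Violated: 5.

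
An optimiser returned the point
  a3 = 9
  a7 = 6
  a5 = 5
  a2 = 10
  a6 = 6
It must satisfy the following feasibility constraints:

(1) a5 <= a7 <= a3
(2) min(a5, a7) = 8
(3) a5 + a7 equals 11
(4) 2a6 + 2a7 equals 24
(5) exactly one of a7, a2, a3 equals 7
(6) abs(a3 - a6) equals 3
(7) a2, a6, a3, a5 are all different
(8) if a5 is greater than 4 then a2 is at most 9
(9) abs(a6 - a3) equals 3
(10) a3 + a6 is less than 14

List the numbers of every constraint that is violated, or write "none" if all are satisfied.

(1) values 5 <= 6 <= 9  ✓
(2) min(5, 6) = 5, not 8  ✗
(3) a5 + a7 = 5 + 6 = 11  ✓
(4) 2a6 + 2a7 = 2(6) + 2(6) = 24  ✓
(5) a7=6, a2=10, a3=9; 0 of them equal 7, not exactly one  ✗
(6) abs(9 - 6) = 3  ✓
(7) values 10, 6, 9, 5 are pairwise distinct  ✓
(8) a5 = 5 > 4, so we need a2 ≤ 9; but a2 = 10 > 9  ✗
(9) abs(6 - 9) = 3  ✓
(10) a3 + a6 = 9 + 6 = 15; 15 ≥ 14, bound 14 not met  ✗

The assignment fails constraints 2, 5, 8, and 10.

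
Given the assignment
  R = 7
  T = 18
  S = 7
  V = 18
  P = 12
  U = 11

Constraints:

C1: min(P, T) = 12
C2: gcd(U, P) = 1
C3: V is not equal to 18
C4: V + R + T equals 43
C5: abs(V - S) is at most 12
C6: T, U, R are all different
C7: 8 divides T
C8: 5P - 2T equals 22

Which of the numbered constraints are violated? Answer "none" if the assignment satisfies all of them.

No — constraints 3, 7, and 8 are not satisfied.

C1: min(12, 18) = 12  yes
C2: gcd(11, 12) = 1  yes
C3: V = 18, but 18 is required to differ  no
C4: V + R + T = 18 + 7 + 18 = 43  yes
C5: abs(18 - 7) = 11; 11 ≤ 12  yes
C6: values 18, 11, 7 are pairwise distinct  yes
C7: 18 = 8*2 + 2, so 8 does not divide 18  no
C8: 5P - 2T = 5(12) - 2(18) = 24, not 22  no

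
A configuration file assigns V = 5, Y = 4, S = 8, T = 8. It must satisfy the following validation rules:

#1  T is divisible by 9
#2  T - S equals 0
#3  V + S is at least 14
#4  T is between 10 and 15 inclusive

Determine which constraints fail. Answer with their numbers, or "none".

Constraints 1, 3, and 4 do not hold.

#1 8 = 9*0 + 8, so 9 does not divide 8  false
#2 T - S = 8 - 8 = 0  true
#3 V + S = 5 + 8 = 13; 13 < 14, bound 14 not met  false
#4 T = 8 is outside [10, 15]  false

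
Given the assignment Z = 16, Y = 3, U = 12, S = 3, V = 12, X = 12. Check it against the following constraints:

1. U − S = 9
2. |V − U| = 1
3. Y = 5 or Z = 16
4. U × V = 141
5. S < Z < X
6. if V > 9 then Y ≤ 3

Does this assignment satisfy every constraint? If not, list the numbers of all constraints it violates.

No — constraints 2, 4, 5 are not satisfied.

1. U − S = 12 − 3 = 9  yes
2. |12 − 12| = 0, not 1  no
3. Y = 3 ≠ 5, but Z = 16 = 16 (second disjunct)  yes
4. U × V = 12 × 12 = 144, not 141  no
5. values 3, 16, 12; Z = 16 is not < X = 12  no
6. V = 12 > 9, so we need Y ≤ 3; Y = 3 ≤ 3  yes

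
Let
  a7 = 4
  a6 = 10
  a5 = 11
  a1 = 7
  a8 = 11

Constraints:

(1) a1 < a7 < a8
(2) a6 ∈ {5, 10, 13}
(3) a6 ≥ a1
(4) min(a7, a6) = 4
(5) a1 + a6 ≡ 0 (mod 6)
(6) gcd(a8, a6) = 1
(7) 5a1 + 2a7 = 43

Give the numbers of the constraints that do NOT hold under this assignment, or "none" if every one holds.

No — constraints 1, 5 are not satisfied.

(1) values 7, 4, 11; a1 = 7 is not < a7 = 4 — does not hold.
(2) a6 = 10 is in {5, 10, 13} — holds.
(3) a6 = 10, a1 = 7; 10 ≥ 7 — holds.
(4) min(4, 10) = 4 — holds.
(5) a1 + a6 = 17; 17 mod 6 = 5, not 0 — does not hold.
(6) gcd(11, 10) = 1 — holds.
(7) 5a1 + 2a7 = 5(7) + 2(4) = 43 — holds.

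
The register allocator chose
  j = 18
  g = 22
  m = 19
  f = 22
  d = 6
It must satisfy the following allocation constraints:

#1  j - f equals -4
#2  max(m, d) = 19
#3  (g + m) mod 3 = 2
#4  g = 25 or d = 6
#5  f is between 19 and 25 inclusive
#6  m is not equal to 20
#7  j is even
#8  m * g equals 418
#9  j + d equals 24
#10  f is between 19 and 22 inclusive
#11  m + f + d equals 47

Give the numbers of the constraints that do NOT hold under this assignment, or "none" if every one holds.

None — every constraint holds.

#1 j - f = 18 - 22 = -4 — OK.
#2 max(19, 6) = 19 — OK.
#3 g + m = 41; 41 mod 3 = 2 — OK.
#4 g = 22 ≠ 25, but d = 6 = 6 (second disjunct) — OK.
#5 f = 22 lies in [19, 25] — OK.
#6 m = 19, and 19 ≠ 20 — OK.
#7 j = 18 is even — OK.
#8 m * g = 19 * 22 = 418 — OK.
#9 j + d = 18 + 6 = 24 — OK.
#10 f = 22 lies in [19, 22] — OK.
#11 m + f + d = 19 + 22 + 6 = 47 — OK.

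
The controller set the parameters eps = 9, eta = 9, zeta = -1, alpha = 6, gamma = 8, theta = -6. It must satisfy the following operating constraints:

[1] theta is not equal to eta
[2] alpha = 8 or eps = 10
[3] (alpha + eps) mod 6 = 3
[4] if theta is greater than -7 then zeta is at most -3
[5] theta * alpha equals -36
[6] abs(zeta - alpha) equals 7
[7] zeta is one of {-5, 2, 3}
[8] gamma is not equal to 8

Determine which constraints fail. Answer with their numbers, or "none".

Constraints 2, 4, 7, 8 do not hold.

[1] theta = -6, eta = 9; distinct — holds.
[2] alpha = 6 ≠ 8 and eps = 9 ≠ 10; both disjuncts false — does not hold.
[3] alpha + eps = 15; 15 mod 6 = 3 — holds.
[4] theta = -6 > -7, so we need zeta ≤ -3; but zeta = -1 > -3 — does not hold.
[5] theta * alpha = -6 * 6 = -36 — holds.
[6] abs(-1 - 6) = 7 — holds.
[7] zeta = -1 is not in {-5, 2, 3} — does not hold.
[8] gamma = 8, but 8 is required to differ — does not hold.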